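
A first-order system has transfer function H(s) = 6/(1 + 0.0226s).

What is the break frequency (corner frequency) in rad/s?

Corner frequency = 1/τ = 1/0.0226 = 44.248 rad/s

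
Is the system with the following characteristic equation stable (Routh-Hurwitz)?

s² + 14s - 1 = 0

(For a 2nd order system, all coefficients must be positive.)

Coefficients: 1, 14, -1. c=-1 not positive, so system is unstable.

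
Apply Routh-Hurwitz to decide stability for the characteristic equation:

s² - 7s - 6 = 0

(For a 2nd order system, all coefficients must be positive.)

Coefficients: 1, -7, -6. b=-7, c=-6 not positive, so system is unstable.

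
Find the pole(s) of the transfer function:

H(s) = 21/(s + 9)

Pole is where denominator = 0: s + 9 = 0, so s = -9.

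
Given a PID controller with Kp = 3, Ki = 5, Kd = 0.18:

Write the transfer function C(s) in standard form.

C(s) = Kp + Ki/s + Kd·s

Substituting values: C(s) = 3 + 5/s + 0.18s = (0.18s² + 3s + 5)/s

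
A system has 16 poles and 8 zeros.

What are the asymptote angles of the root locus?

n - m = 16 - 8 = 8. Angles: θk = (2k + 1)·180°/8 = 22.5°, 67.5°, 112.5°, 157.5°, 202.5°, 247.5°, 292.5°, 337.5°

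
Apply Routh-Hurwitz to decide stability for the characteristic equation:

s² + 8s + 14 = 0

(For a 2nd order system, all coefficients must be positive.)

Coefficients: 1, 8, 14. All positive, so system is stable.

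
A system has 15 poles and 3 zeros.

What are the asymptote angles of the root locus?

n - m = 15 - 3 = 12. Angles: θk = (2k + 1)·180°/12 = 15°, 45°, 75°, 105°, 135°, 165°, 195°, 225°, 255°, 285°, 315°, 345°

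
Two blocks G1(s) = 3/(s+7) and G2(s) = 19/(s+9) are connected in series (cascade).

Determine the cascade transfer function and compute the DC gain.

Series: multiply transfer functions. G_eq = 3/(s+7) × 19/(s+9) = 57/((s+7)(s+9)). DC gain = 57/(7×9) = 0.9048.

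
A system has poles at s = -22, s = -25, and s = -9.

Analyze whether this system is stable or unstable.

All poles are in the left half-plane. System is stable.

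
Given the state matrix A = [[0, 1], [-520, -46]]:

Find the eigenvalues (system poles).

det(A - λI) = λ² - (-46)λ + 520 = (λ - (-20))(λ - (-26)). Eigenvalues: -20, -26.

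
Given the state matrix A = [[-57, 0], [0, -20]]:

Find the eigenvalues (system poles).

For diagonal matrix, eigenvalues are diagonal entries: λ₁ = -57, λ₂ = -20.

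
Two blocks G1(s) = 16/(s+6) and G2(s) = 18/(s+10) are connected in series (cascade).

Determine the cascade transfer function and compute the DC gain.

Series: multiply transfer functions. G_eq = 16/(s+6) × 18/(s+10) = 288/((s+6)(s+10)). DC gain = 288/(6×10) = 4.8.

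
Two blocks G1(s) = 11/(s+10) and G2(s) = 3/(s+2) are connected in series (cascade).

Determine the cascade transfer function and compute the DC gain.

Series: multiply transfer functions. G_eq = 11/(s+10) × 3/(s+2) = 33/((s+10)(s+2)). DC gain = 33/(10×2) = 1.65.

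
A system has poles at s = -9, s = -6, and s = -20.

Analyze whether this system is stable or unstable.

All poles are in the left half-plane. System is stable.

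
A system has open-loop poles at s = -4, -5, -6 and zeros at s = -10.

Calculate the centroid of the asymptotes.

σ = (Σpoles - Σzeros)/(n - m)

σ = (Σpoles - Σzeros)/(n - m) = (-15 - (-10))/(3 - 1) = -5/2 = -2.5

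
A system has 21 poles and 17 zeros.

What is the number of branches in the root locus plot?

Root locus has n branches where n = number of poles = 21.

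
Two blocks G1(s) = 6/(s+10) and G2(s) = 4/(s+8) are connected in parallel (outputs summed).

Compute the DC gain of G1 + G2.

Parallel: G_eq = G1 + G2. DC gain = G1(0) + G2(0) = 6/10 + 4/8 = 0.6 + 0.5 = 1.1.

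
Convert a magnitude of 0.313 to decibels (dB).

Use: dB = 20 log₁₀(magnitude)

dB = 20 log₁₀(0.313) = -10.1 dB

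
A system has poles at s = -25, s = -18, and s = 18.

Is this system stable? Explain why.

Pole(s) at s = 18 are not in the left half-plane. System is unstable.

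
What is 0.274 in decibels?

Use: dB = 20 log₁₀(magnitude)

dB = 20 log₁₀(0.274) = -11.2 dB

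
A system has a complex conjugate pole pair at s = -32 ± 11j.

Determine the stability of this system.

Real part of poles is -32 (< 0, left half-plane). Stable.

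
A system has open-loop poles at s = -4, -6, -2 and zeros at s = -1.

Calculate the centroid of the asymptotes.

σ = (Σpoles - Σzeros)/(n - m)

σ = (Σpoles - Σzeros)/(n - m) = (-12 - (-1))/(3 - 1) = -11/2 = -5.5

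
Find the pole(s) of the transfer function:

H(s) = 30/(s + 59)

Pole is where denominator = 0: s + 59 = 0, so s = -59.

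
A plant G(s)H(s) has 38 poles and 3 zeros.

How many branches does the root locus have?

Root locus has n branches where n = number of poles = 38.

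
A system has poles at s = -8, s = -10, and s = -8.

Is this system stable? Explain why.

All poles are in the left half-plane. System is stable.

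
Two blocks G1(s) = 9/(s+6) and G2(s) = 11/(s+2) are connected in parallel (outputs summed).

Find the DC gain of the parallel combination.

Parallel: G_eq = G1 + G2. DC gain = G1(0) + G2(0) = 9/6 + 11/2 = 1.5 + 5.5 = 7.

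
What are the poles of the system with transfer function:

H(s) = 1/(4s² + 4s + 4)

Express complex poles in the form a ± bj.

Discriminant = 4² - 4×4×4 = 16 - 64 = -48 < 0, so the poles are a complex conjugate pair s = (-4 ± j√48)/(2×4). Real part = -4/(2×4) = -4/8 = -0.5; imaginary part = ±√48/(2×4) ≈ 0.8660. Poles: s = -0.5 ± 0.8660j.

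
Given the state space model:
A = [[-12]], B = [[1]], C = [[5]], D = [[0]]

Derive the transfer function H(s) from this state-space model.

(sI - A)⁻¹ = 1/(s + 12). H(s) = 5 × 1/(s + 12) + 0 = 5/(s + 12).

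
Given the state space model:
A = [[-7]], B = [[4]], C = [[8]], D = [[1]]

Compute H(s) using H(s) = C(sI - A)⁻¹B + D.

(sI - A)⁻¹ = 1/(s + 7). H(s) = 8×4/(s + 7) + 1 = (s + 39)/(s + 7).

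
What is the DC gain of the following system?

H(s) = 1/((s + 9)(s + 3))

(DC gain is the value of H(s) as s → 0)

DC gain = H(0) = 1/(9 × 3) = 1/27 = 0.0370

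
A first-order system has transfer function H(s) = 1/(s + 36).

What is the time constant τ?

For H(s) = 1/(s + 1/τ), the pole is at -1/τ = -36, so τ = 1/36 = 0.0278 s.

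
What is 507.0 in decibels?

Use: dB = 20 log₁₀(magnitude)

dB = 20 log₁₀(507.0) = 54.1 dB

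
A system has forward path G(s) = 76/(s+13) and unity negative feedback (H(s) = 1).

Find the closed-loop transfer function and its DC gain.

T(s) = G/(1+GH) = [76/(s+13)] / [1 + 76/(s+13)] = 76/(s+13+76) = 76/(s+89). DC gain = 76/89 = 0.8539.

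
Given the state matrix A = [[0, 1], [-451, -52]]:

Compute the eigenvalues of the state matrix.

det(A - λI) = λ² - (-52)λ + 451 = (λ - (-11))(λ - (-41)). Eigenvalues: -11, -41.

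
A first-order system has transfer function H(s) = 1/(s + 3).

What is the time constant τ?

For H(s) = 1/(s + 1/τ), the pole is at -1/τ = -3, so τ = 1/3 = 0.3333 s.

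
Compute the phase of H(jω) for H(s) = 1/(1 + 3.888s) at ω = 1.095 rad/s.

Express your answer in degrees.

Phase = -arctan(ωτ) = -arctan(1.095 × 3.888) = -76.8°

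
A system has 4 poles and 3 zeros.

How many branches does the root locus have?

Root locus has n branches where n = number of poles = 4.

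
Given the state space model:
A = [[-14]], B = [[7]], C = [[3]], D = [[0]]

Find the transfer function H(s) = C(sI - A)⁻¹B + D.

(sI - A)⁻¹ = 1/(s + 14). H(s) = 3 × 7/(s + 14) + 0 = 21/(s + 14).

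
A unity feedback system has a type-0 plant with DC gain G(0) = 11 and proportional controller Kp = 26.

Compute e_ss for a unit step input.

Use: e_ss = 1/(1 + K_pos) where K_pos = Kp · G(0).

K_pos = Kp · G(0) = 26 × 11 = 286. e_ss = 1/(1 + 286) = 0.0035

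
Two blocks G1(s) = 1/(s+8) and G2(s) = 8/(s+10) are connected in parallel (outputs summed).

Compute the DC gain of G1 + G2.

Parallel: G_eq = G1 + G2. DC gain = G1(0) + G2(0) = 1/8 + 8/10 = 0.125 + 0.8 = 0.925.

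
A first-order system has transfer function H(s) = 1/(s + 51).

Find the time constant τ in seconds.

For H(s) = 1/(s + 1/τ), the pole is at -1/τ = -51, so τ = 1/51 = 0.0196 s.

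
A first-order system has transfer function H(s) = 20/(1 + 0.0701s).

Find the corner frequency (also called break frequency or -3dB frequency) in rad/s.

Corner frequency = 1/τ = 1/0.0701 = 14.265 rad/s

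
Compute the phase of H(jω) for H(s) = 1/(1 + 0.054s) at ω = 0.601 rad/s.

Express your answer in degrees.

Phase = -arctan(ωτ) = -arctan(0.601 × 0.054) = -1.9°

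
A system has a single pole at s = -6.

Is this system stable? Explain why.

Pole at s = -6 is in the left half-plane. Stable.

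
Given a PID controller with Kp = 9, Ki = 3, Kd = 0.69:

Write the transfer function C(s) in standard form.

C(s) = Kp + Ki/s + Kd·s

Substituting values: C(s) = 9 + 3/s + 0.69s = (0.69s² + 9s + 3)/s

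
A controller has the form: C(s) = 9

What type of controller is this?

This is a Proportional (P) controller.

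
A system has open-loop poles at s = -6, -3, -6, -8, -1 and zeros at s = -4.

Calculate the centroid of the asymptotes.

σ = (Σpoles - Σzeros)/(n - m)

σ = (Σpoles - Σzeros)/(n - m) = (-24 - (-4))/(5 - 1) = -20/4 = -5.0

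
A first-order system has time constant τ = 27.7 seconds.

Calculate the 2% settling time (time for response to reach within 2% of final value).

For first-order system, 2% settling time ≈ 4τ = 4 × 27.7 = 110.8 s.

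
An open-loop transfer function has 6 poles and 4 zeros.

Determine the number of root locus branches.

Root locus has n branches where n = number of poles = 6.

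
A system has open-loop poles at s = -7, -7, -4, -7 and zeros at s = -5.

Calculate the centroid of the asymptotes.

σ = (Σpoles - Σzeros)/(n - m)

σ = (Σpoles - Σzeros)/(n - m) = (-25 - (-5))/(4 - 1) = -20/3 = -6.67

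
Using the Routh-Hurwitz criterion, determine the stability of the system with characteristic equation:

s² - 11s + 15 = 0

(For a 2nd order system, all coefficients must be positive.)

Coefficients: 1, -11, 15. b=-11 not positive, so system is unstable.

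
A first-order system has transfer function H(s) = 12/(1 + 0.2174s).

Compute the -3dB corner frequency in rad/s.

Corner frequency = 1/τ = 1/0.2174 = 4.6 rad/s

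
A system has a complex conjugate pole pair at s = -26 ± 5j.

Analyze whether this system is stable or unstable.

Real part of poles is -26 (< 0, left half-plane). Stable.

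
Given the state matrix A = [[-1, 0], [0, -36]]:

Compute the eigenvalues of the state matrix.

For diagonal matrix, eigenvalues are diagonal entries: λ₁ = -1, λ₂ = -36.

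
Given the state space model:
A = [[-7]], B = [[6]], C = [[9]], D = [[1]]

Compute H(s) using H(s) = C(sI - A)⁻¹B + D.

(sI - A)⁻¹ = 1/(s + 7). H(s) = 9×6/(s + 7) + 1 = (s + 61)/(s + 7).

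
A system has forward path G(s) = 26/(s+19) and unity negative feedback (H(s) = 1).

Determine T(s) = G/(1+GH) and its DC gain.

T(s) = G/(1+GH) = [26/(s+19)] / [1 + 26/(s+19)] = 26/(s+19+26) = 26/(s+45). DC gain = 26/45 = 0.5778.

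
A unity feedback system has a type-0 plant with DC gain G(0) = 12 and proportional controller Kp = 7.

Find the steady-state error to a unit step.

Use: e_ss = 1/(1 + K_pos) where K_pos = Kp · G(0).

K_pos = Kp · G(0) = 7 × 12 = 84. e_ss = 1/(1 + 84) = 0.0118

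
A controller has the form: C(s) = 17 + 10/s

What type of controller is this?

This is a Proportional-Integral (PI) controller.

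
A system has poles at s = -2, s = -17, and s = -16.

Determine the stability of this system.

All poles are in the left half-plane. System is stable.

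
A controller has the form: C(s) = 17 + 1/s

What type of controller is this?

This is a Proportional-Integral (PI) controller.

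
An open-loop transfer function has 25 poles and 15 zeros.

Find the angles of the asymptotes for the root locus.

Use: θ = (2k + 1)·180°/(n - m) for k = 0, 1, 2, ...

n - m = 25 - 15 = 10. Angles: θk = (2k + 1)·180°/10 = 18°, 54°, 90°, 126°, 162°, 198°, 234°, 270°, 306°, 342°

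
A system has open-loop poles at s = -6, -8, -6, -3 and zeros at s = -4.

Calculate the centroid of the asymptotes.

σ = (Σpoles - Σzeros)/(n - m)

σ = (Σpoles - Σzeros)/(n - m) = (-23 - (-4))/(4 - 1) = -19/3 = -6.33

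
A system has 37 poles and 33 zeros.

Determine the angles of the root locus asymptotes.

n - m = 37 - 33 = 4. Angles: θk = (2k + 1)·180°/4 = 45°, 135°, 225°, 315°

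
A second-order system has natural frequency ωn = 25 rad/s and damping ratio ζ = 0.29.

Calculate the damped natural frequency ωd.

ωd = ωn√(1 - ζ²) = 25√(1 - 0.29²) = 23.93 rad/s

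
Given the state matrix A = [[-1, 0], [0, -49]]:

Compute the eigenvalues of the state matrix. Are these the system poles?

For diagonal matrix, eigenvalues are diagonal entries: λ₁ = -1, λ₂ = -49. Eigenvalues of A = system poles.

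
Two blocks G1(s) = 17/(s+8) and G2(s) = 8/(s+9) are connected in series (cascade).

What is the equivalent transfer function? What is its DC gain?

Series: multiply transfer functions. G_eq = 17/(s+8) × 8/(s+9) = 136/((s+8)(s+9)). DC gain = 136/(8×9) = 1.8889.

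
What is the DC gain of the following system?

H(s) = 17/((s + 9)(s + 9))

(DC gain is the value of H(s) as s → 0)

DC gain = H(0) = 17/(9 × 9) = 17/81 = 0.2099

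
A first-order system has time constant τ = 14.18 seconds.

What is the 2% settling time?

For first-order system, 2% settling time ≈ 4τ = 4 × 14.18 = 56.72 s.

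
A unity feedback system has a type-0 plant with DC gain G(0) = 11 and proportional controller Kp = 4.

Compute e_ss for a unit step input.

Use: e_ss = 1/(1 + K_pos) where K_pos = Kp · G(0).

K_pos = Kp · G(0) = 4 × 11 = 44. e_ss = 1/(1 + 44) = 0.0222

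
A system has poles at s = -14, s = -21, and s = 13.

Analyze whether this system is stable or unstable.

Pole(s) at s = 13 are not in the left half-plane. System is unstable.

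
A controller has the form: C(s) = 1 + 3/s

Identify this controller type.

This is a Proportional-Integral (PI) controller.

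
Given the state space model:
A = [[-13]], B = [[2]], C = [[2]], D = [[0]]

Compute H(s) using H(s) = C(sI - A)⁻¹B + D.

(sI - A)⁻¹ = 1/(s + 13). H(s) = 2 × 2/(s + 13) + 0 = 4/(s + 13).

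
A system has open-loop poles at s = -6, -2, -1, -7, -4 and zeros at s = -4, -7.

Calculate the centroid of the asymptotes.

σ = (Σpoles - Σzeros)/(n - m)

σ = (Σpoles - Σzeros)/(n - m) = (-20 - (-11))/(5 - 2) = -9/3 = -3.0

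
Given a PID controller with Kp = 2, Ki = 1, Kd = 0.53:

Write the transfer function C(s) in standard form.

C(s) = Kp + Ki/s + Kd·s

Substituting values: C(s) = 2 + 1/s + 0.53s = (0.53s² + 2s + 1)/s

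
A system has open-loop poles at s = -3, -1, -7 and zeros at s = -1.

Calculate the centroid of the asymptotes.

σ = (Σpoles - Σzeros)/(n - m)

σ = (Σpoles - Σzeros)/(n - m) = (-11 - (-1))/(3 - 1) = -10/2 = -5.0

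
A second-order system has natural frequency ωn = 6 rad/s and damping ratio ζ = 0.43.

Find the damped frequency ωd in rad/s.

ωd = ωn√(1 - ζ²) = 6√(1 - 0.43²) = 5.42 rad/s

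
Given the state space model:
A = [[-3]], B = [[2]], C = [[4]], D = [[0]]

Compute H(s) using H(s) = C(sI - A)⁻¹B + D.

(sI - A)⁻¹ = 1/(s + 3). H(s) = 4 × 2/(s + 3) + 0 = 8/(s + 3).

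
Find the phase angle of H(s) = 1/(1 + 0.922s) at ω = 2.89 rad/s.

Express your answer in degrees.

Phase = -arctan(ωτ) = -arctan(2.89 × 0.922) = -69.4°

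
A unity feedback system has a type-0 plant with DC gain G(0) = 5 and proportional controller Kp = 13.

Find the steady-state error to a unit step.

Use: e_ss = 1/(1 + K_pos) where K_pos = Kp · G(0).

K_pos = Kp · G(0) = 13 × 5 = 65. e_ss = 1/(1 + 65) = 0.0152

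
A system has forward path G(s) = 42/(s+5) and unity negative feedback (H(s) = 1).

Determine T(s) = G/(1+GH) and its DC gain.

T(s) = G/(1+GH) = [42/(s+5)] / [1 + 42/(s+5)] = 42/(s+5+42) = 42/(s+47). DC gain = 42/47 = 0.8936.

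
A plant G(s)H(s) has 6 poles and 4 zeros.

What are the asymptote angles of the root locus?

n - m = 6 - 4 = 2. Angles: θk = (2k + 1)·180°/2 = 90°, 270°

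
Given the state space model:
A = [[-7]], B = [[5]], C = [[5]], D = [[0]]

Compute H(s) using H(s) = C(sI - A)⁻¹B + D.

(sI - A)⁻¹ = 1/(s + 7). H(s) = 5 × 5/(s + 7) + 0 = 25/(s + 7).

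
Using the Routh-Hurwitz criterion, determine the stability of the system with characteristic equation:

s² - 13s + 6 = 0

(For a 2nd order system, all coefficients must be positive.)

Coefficients: 1, -13, 6. b=-13 not positive, so system is unstable.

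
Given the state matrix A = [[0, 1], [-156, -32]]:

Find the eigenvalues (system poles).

det(A - λI) = λ² - (-32)λ + 156 = (λ - (-6))(λ - (-26)). Eigenvalues: -6, -26.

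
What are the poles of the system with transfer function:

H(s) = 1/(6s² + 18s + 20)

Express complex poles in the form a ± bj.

Discriminant = 18² - 4×6×20 = 324 - 480 = -156 < 0, so the poles are a complex conjugate pair s = (-18 ± j√156)/(2×6). Real part = -18/(2×6) = -18/12 = -1.5; imaginary part = ±√156/(2×6) ≈ 1.0408. Poles: s = -1.5 ± 1.0408j.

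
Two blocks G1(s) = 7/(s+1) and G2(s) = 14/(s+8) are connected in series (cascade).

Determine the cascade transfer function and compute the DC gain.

Series: multiply transfer functions. G_eq = 7/(s+1) × 14/(s+8) = 98/((s+1)(s+8)). DC gain = 98/(1×8) = 12.25.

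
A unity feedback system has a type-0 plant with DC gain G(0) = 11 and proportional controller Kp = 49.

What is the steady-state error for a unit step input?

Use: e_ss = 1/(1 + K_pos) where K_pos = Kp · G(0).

K_pos = Kp · G(0) = 49 × 11 = 539. e_ss = 1/(1 + 539) = 0.0019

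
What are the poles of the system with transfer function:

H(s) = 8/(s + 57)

Pole is where denominator = 0: s + 57 = 0, so s = -57.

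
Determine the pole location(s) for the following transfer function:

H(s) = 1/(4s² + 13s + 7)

Discriminant = 13² - 4×4×7 = 169 - 112 = 57 > 0, so two distinct real poles. Using quadratic formula: s = (-13 ± √57)/(2×4) = (-13 ± √57)/8, with √57 ≈ 7.5498. s₁ ≈ -0.6813, s₂ ≈ -2.5687. Poles: s₁ = -0.6813, s₂ = -2.5687.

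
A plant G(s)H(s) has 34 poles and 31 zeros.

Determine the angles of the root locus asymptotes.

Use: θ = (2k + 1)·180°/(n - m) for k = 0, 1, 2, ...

n - m = 34 - 31 = 3. Angles: θk = (2k + 1)·180°/3 = 60°, 180°, 300°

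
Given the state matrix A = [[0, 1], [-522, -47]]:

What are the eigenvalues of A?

det(A - λI) = λ² - (-47)λ + 522 = (λ - (-18))(λ - (-29)). Eigenvalues: -18, -29.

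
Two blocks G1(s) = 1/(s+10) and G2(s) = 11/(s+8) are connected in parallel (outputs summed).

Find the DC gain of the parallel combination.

Parallel: G_eq = G1 + G2. DC gain = G1(0) + G2(0) = 1/10 + 11/8 = 0.1 + 1.375 = 1.475.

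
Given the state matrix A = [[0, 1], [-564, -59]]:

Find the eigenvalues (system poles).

det(A - λI) = λ² - (-59)λ + 564 = (λ - (-47))(λ - (-12)). Eigenvalues: -47, -12.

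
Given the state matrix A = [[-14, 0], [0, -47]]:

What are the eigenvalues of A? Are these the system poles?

For diagonal matrix, eigenvalues are diagonal entries: λ₁ = -14, λ₂ = -47. Eigenvalues of A = system poles.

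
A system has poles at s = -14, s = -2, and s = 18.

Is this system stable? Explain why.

Pole(s) at s = 18 are not in the left half-plane. System is unstable.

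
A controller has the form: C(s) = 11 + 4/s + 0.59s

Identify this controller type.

This is a Proportional-Integral-Derivative (PID) controller.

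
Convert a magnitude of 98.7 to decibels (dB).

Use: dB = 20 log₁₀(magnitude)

dB = 20 log₁₀(98.7) = 39.9 dB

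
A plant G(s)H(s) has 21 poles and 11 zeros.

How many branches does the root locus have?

Root locus has n branches where n = number of poles = 21.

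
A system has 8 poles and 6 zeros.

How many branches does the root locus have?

Root locus has n branches where n = number of poles = 8.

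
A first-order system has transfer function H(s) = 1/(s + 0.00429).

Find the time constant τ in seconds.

For H(s) = 1/(s + 1/τ), the pole is at -1/τ = -0.00429, so τ = 1/0.00429 = 233.1 s.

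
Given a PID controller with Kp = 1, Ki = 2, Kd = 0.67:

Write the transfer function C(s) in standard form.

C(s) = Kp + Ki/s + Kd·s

Substituting values: C(s) = 1 + 2/s + 0.67s = (0.67s² + s + 2)/s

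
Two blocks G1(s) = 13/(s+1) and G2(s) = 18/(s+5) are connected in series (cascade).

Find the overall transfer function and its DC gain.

Series: multiply transfer functions. G_eq = 13/(s+1) × 18/(s+5) = 234/((s+1)(s+5)). DC gain = 234/(1×5) = 46.8.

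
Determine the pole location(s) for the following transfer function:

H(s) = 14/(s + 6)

Pole is where denominator = 0: s + 6 = 0, so s = -6.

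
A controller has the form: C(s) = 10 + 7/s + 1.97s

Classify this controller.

This is a Proportional-Integral-Derivative (PID) controller.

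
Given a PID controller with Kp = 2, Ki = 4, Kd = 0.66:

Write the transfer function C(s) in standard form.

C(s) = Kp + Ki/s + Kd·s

Substituting values: C(s) = 2 + 4/s + 0.66s = (0.66s² + 2s + 4)/s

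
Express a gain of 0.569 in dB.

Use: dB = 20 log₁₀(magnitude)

dB = 20 log₁₀(0.569) = -4.9 dB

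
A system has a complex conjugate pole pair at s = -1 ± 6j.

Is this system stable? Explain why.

Real part of poles is -1 (< 0, left half-plane). Stable.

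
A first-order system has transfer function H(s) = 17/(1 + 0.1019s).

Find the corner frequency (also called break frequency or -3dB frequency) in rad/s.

Corner frequency = 1/τ = 1/0.1019 = 9.814 rad/s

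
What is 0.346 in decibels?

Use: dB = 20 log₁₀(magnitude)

dB = 20 log₁₀(0.346) = -9.2 dB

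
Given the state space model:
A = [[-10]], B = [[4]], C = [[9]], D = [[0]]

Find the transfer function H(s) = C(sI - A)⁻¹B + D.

(sI - A)⁻¹ = 1/(s + 10). H(s) = 9 × 4/(s + 10) + 0 = 36/(s + 10).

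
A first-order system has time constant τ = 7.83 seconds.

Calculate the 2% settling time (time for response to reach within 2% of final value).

For first-order system, 2% settling time ≈ 4τ = 4 × 7.83 = 31.32 s.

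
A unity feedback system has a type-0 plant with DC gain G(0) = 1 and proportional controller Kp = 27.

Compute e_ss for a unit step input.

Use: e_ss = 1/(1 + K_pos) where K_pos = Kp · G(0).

K_pos = Kp · G(0) = 27 × 1 = 27. e_ss = 1/(1 + 27) = 0.0357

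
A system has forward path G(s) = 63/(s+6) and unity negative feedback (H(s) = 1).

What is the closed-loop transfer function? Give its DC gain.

T(s) = G/(1+GH) = [63/(s+6)] / [1 + 63/(s+6)] = 63/(s+6+63) = 63/(s+69). DC gain = 63/69 = 0.9130.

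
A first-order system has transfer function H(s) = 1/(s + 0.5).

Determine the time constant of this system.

For H(s) = 1/(s + 1/τ), the pole is at -1/τ = -0.5, so τ = 1/0.5 = 2 s.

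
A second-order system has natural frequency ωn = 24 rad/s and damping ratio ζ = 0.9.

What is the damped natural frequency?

ωd = ωn√(1 - ζ²) = 24√(1 - 0.9²) = 10.46 rad/s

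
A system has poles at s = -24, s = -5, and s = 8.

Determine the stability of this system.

Pole(s) at s = 8 are not in the left half-plane. System is unstable.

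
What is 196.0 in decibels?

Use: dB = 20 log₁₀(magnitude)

dB = 20 log₁₀(196.0) = 45.8 dB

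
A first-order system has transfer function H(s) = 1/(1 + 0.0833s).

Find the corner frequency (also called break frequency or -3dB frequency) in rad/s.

Corner frequency = 1/τ = 1/0.0833 = 12.005 rad/s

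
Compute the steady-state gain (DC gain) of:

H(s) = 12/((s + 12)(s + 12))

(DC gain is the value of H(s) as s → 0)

DC gain = H(0) = 12/(12 × 12) = 12/144 = 0.0833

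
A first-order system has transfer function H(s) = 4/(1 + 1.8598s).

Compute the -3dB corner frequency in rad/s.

Corner frequency = 1/τ = 1/1.8598 = 0.538 rad/s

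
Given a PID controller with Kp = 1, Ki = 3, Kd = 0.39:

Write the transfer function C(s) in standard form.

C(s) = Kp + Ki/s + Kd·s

Substituting values: C(s) = 1 + 3/s + 0.39s = (0.39s² + s + 3)/s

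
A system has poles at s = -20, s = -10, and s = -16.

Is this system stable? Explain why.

All poles are in the left half-plane. System is stable.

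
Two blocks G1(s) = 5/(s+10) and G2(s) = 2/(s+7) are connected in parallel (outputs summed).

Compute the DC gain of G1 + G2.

Parallel: G_eq = G1 + G2. DC gain = G1(0) + G2(0) = 5/10 + 2/7 = 0.5 + 0.2857 = 0.7857.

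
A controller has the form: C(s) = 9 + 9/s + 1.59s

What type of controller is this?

This is a Proportional-Integral-Derivative (PID) controller.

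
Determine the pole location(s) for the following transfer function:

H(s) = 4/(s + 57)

Pole is where denominator = 0: s + 57 = 0, so s = -57.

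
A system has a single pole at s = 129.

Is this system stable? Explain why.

Pole at s = 129 is in the right half-plane. Unstable.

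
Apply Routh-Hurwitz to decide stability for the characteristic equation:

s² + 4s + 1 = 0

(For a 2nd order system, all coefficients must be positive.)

Coefficients: 1, 4, 1. All positive, so system is stable.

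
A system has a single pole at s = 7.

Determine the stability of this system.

Pole at s = 7 is in the right half-plane. Unstable.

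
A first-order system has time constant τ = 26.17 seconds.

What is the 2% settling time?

For first-order system, 2% settling time ≈ 4τ = 4 × 26.17 = 104.68 s.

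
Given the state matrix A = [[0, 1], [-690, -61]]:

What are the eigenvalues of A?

det(A - λI) = λ² - (-61)λ + 690 = (λ - (-15))(λ - (-46)). Eigenvalues: -15, -46.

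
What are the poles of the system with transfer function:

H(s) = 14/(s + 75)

Pole is where denominator = 0: s + 75 = 0, so s = -75.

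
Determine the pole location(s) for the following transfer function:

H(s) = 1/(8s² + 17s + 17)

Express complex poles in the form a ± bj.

Discriminant = 17² - 4×8×17 = 289 - 544 = -255 < 0, so the poles are a complex conjugate pair s = (-17 ± j√255)/(2×8). Real part = -17/(2×8) = -17/16 = -1.0625; imaginary part = ±√255/(2×8) ≈ 0.9980. Poles: s = -1.0625 ± 0.9980j.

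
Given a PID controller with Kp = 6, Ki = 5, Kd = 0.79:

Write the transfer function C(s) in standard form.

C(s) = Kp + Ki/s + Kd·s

Substituting values: C(s) = 6 + 5/s + 0.79s = (0.79s² + 6s + 5)/s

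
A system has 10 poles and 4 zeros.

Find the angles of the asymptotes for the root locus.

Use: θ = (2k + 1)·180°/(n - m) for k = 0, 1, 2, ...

n - m = 10 - 4 = 6. Angles: θk = (2k + 1)·180°/6 = 30°, 90°, 150°, 210°, 270°, 330°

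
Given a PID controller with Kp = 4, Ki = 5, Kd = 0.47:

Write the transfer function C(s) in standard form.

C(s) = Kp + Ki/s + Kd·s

Substituting values: C(s) = 4 + 5/s + 0.47s = (0.47s² + 4s + 5)/s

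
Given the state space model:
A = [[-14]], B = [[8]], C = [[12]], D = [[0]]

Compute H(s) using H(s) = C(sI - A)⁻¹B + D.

(sI - A)⁻¹ = 1/(s + 14). H(s) = 12 × 8/(s + 14) + 0 = 96/(s + 14).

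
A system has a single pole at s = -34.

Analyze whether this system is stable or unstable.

Pole at s = -34 is in the left half-plane. Stable.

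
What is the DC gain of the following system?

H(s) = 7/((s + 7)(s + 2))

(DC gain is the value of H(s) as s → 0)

DC gain = H(0) = 7/(7 × 2) = 7/14 = 0.5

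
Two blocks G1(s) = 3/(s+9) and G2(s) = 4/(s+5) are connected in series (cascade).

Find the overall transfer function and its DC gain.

Series: multiply transfer functions. G_eq = 3/(s+9) × 4/(s+5) = 12/((s+9)(s+5)). DC gain = 12/(9×5) = 0.2667.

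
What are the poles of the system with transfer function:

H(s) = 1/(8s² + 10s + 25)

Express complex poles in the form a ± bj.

Discriminant = 10² - 4×8×25 = 100 - 800 = -700 < 0, so the poles are a complex conjugate pair s = (-10 ± j√700)/(2×8). Real part = -10/(2×8) = -10/16 = -0.625; imaginary part = ±√700/(2×8) ≈ 1.6536. Poles: s = -0.625 ± 1.6536j.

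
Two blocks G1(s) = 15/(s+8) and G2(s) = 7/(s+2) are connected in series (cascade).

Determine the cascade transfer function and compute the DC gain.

Series: multiply transfer functions. G_eq = 15/(s+8) × 7/(s+2) = 105/((s+8)(s+2)). DC gain = 105/(8×2) = 6.5625.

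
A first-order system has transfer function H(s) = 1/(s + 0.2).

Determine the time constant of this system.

For H(s) = 1/(s + 1/τ), the pole is at -1/τ = -0.2, so τ = 1/0.2 = 5 s.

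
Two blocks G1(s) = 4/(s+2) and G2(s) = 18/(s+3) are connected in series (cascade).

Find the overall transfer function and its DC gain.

Series: multiply transfer functions. G_eq = 4/(s+2) × 18/(s+3) = 72/((s+2)(s+3)). DC gain = 72/(2×3) = 12.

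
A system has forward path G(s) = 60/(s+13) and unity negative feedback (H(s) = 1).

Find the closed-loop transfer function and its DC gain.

T(s) = G/(1+GH) = [60/(s+13)] / [1 + 60/(s+13)] = 60/(s+13+60) = 60/(s+73). DC gain = 60/73 = 0.8219.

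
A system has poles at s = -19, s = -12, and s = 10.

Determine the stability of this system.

Pole(s) at s = 10 are not in the left half-plane. System is unstable.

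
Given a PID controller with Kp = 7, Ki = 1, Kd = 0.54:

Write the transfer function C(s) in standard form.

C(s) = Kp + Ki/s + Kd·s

Substituting values: C(s) = 7 + 1/s + 0.54s = (0.54s² + 7s + 1)/s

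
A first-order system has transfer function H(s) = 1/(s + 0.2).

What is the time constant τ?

For H(s) = 1/(s + 1/τ), the pole is at -1/τ = -0.2, so τ = 1/0.2 = 5 s.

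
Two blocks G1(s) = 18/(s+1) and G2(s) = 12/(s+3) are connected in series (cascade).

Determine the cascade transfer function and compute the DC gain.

Series: multiply transfer functions. G_eq = 18/(s+1) × 12/(s+3) = 216/((s+1)(s+3)). DC gain = 216/(1×3) = 72.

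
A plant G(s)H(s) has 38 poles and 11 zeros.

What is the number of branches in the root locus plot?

Root locus has n branches where n = number of poles = 38.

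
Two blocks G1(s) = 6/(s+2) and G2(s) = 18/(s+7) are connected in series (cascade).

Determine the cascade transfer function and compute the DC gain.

Series: multiply transfer functions. G_eq = 6/(s+2) × 18/(s+7) = 108/((s+2)(s+7)). DC gain = 108/(2×7) = 7.7143.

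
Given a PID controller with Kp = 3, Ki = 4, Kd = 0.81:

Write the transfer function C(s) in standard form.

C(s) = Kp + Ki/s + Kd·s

Substituting values: C(s) = 3 + 4/s + 0.81s = (0.81s² + 3s + 4)/s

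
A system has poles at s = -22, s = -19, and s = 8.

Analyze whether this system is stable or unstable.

Pole(s) at s = 8 are not in the left half-plane. System is unstable.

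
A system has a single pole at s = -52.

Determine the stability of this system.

Pole at s = -52 is in the left half-plane. Stable.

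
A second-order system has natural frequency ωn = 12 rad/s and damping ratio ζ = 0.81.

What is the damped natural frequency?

ωd = ωn√(1 - ζ²) = 12√(1 - 0.81²) = 7.04 rad/s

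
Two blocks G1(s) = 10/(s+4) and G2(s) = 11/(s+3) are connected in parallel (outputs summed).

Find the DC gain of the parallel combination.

Parallel: G_eq = G1 + G2. DC gain = G1(0) + G2(0) = 10/4 + 11/3 = 2.5 + 3.6667 = 6.1667.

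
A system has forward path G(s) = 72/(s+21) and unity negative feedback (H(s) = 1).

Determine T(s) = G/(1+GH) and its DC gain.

T(s) = G/(1+GH) = [72/(s+21)] / [1 + 72/(s+21)] = 72/(s+21+72) = 72/(s+93). DC gain = 72/93 = 0.7742.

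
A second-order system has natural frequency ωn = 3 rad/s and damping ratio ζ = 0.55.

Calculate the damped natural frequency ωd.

ωd = ωn√(1 - ζ²) = 3√(1 - 0.55²) = 2.51 rad/s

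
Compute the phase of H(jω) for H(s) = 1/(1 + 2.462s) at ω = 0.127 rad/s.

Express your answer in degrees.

Phase = -arctan(ωτ) = -arctan(0.127 × 2.462) = -17.4°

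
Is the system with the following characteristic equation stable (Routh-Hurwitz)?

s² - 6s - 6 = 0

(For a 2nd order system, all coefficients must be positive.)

Coefficients: 1, -6, -6. b=-6, c=-6 not positive, so system is unstable.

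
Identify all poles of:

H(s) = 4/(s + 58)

Pole is where denominator = 0: s + 58 = 0, so s = -58.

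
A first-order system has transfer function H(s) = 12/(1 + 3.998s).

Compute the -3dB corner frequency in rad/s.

Corner frequency = 1/τ = 1/3.998 = 0.25 rad/s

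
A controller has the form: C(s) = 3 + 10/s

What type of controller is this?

This is a Proportional-Integral (PI) controller.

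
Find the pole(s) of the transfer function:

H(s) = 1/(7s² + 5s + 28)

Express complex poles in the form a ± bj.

Discriminant = 5² - 4×7×28 = 25 - 784 = -759 < 0, so the poles are a complex conjugate pair s = (-5 ± j√759)/(2×7). Real part = -5/(2×7) = -5/14 ≈ -0.3571; imaginary part = ±√759/(2×7) ≈ 1.9679. Poles: s = -0.3571 ± 1.9679j.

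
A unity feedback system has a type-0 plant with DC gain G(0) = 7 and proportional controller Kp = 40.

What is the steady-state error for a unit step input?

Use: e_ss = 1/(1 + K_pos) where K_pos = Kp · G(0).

K_pos = Kp · G(0) = 40 × 7 = 280. e_ss = 1/(1 + 280) = 0.0036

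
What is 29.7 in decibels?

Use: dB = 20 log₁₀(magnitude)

dB = 20 log₁₀(29.7) = 29.5 dB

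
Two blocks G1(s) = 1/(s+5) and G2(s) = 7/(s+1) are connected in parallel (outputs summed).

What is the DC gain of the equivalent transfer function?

Parallel: G_eq = G1 + G2. DC gain = G1(0) + G2(0) = 1/5 + 7/1 = 0.2 + 7 = 7.2.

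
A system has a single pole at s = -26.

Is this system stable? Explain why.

Pole at s = -26 is in the left half-plane. Stable.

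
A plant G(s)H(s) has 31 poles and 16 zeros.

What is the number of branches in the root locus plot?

Root locus has n branches where n = number of poles = 31.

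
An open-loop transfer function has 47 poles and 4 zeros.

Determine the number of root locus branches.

Root locus has n branches where n = number of poles = 47.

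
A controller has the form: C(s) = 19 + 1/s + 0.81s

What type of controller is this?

This is a Proportional-Integral-Derivative (PID) controller.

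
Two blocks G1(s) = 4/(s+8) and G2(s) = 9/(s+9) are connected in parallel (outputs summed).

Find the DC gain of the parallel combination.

Parallel: G_eq = G1 + G2. DC gain = G1(0) + G2(0) = 4/8 + 9/9 = 0.5 + 1 = 1.5.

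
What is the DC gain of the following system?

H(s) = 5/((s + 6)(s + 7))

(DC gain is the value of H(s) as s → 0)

DC gain = H(0) = 5/(6 × 7) = 5/42 = 0.1190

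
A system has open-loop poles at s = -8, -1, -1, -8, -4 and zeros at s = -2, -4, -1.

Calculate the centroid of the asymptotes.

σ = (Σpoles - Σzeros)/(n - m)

σ = (Σpoles - Σzeros)/(n - m) = (-22 - (-7))/(5 - 3) = -15/2 = -7.5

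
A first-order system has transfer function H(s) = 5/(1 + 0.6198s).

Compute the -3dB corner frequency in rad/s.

Corner frequency = 1/τ = 1/0.6198 = 1.613 rad/s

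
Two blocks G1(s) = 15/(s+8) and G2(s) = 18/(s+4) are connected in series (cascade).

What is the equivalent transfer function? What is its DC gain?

Series: multiply transfer functions. G_eq = 15/(s+8) × 18/(s+4) = 270/((s+8)(s+4)). DC gain = 270/(8×4) = 8.4375.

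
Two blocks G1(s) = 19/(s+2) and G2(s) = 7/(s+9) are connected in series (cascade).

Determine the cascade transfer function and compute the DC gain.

Series: multiply transfer functions. G_eq = 19/(s+2) × 7/(s+9) = 133/((s+2)(s+9)). DC gain = 133/(2×9) = 7.3889.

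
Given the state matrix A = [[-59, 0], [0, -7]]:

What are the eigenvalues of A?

For diagonal matrix, eigenvalues are diagonal entries: λ₁ = -59, λ₂ = -7.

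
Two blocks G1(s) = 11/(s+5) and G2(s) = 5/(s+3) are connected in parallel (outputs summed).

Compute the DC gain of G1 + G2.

Parallel: G_eq = G1 + G2. DC gain = G1(0) + G2(0) = 11/5 + 5/3 = 2.2 + 1.6667 = 3.8667.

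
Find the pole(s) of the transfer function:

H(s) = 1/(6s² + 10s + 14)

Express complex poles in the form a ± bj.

Discriminant = 10² - 4×6×14 = 100 - 336 = -236 < 0, so the poles are a complex conjugate pair s = (-10 ± j√236)/(2×6). Real part = -10/(2×6) = -10/12 ≈ -0.8333; imaginary part = ±√236/(2×6) ≈ 1.2802. Poles: s = -0.8333 ± 1.2802j.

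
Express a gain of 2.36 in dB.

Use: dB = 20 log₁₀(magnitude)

dB = 20 log₁₀(2.36) = 7.5 dB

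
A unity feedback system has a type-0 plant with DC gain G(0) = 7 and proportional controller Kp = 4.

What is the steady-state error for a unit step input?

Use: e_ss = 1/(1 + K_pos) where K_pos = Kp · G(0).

K_pos = Kp · G(0) = 4 × 7 = 28. e_ss = 1/(1 + 28) = 0.0345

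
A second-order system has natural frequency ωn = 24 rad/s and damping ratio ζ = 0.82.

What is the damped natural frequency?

ωd = ωn√(1 - ζ²) = 24√(1 - 0.82²) = 13.74 rad/s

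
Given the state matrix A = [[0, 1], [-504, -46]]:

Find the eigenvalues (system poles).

det(A - λI) = λ² - (-46)λ + 504 = (λ - (-28))(λ - (-18)). Eigenvalues: -28, -18.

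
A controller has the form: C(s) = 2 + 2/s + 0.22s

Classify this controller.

This is a Proportional-Integral-Derivative (PID) controller.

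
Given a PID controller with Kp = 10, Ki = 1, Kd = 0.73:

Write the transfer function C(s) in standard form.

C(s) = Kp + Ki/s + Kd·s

Substituting values: C(s) = 10 + 1/s + 0.73s = (0.73s² + 10s + 1)/s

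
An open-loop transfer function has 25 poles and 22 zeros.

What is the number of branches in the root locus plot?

Root locus has n branches where n = number of poles = 25.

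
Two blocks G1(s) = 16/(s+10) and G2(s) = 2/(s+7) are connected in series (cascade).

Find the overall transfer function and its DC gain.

Series: multiply transfer functions. G_eq = 16/(s+10) × 2/(s+7) = 32/((s+10)(s+7)). DC gain = 32/(10×7) = 0.4571.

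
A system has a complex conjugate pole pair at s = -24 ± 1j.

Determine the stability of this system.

Real part of poles is -24 (< 0, left half-plane). Stable.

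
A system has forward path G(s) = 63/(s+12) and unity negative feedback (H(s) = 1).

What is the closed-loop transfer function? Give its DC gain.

T(s) = G/(1+GH) = [63/(s+12)] / [1 + 63/(s+12)] = 63/(s+12+63) = 63/(s+75). DC gain = 63/75 = 0.84.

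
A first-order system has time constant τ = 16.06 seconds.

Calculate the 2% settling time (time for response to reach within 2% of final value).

For first-order system, 2% settling time ≈ 4τ = 4 × 16.06 = 64.24 s.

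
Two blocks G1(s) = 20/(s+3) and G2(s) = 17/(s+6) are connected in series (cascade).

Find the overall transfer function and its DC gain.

Series: multiply transfer functions. G_eq = 20/(s+3) × 17/(s+6) = 340/((s+3)(s+6)). DC gain = 340/(3×6) = 18.8889.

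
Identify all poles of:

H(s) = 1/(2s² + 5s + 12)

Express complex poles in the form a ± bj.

Discriminant = 5² - 4×2×12 = 25 - 96 = -71 < 0, so the poles are a complex conjugate pair s = (-5 ± j√71)/(2×2). Real part = -5/(2×2) = -5/4 = -1.25; imaginary part = ±√71/(2×2) ≈ 2.1065. Poles: s = -1.25 ± 2.1065j.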